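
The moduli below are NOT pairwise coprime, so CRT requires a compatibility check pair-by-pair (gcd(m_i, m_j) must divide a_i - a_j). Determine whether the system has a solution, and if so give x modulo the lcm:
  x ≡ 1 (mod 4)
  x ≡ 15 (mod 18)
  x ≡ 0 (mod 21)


Moduli 4, 18, 21 are not pairwise coprime, so CRT works modulo lcm(m_i) when all pairwise compatibility conditions hold.
Pairwise compatibility: gcd(m_i, m_j) must divide a_i - a_j for every pair.
Merge one congruence at a time:
  Start: x ≡ 1 (mod 4).
  Combine with x ≡ 15 (mod 18): gcd(4, 18) = 2; 15 - 1 = 14, which IS divisible by 2, so compatible.
    Write x = 1 + 4·t and substitute into x ≡ 15 (mod 18): 4·t ≡ 15 − 1 = 14 (mod 18).
    Divide the congruence (and modulus) by g = 2: 2·t ≡ 7 (mod 9).
    The inverse of 2 mod 9 is 5 (since 2·5 = 10 = 1·9 + 1), so t ≡ 5·7 = 35 ≡ 8 (mod 9).
    Then x = 1 + 4·8 = 33, valid modulo lcm(4, 18) = 36: x ≡ 33 (mod 36).
  Combine with x ≡ 0 (mod 21): gcd(36, 21) = 3; 0 - 33 = -33, which IS divisible by 3, so compatible.
    Write x = 33 + 36·t and substitute into x ≡ 0 (mod 21): 36·t ≡ 0 − 33 = -33 (mod 21).
    Divide the congruence (and modulus) by g = 3: 12·t ≡ -11 (mod 7).
    Reduce coefficients mod 7: 5·t ≡ 3 (mod 7).
    The inverse of 5 mod 7 is 3 (since 5·3 = 15 = 2·7 + 1), so t ≡ 3·3 = 9 ≡ 2 (mod 7).
    Then x = 33 + 36·2 = 105, valid modulo lcm(36, 21) = 252: x ≡ 105 (mod 252).
Verify: 105 mod 4 = 1, 105 mod 18 = 15, 105 mod 21 = 0.

x ≡ 105 (mod 252).


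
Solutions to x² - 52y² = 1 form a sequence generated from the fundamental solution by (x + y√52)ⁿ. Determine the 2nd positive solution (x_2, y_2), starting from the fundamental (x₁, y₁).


Step 1: Find the fundamental solution (x₁, y₁) of x² - 52y² = 1.
  Expand √52 as a continued fraction. a₀ = ⌊√52⌋ = 7; iterate m_{k+1} = d_k·a_k − m_k, d_{k+1} = (52 − m_{k+1}²)/d_k, a_{k+1} = ⌊(a₀ + m_{k+1})/d_{k+1}⌋ (starting m₀ = 0, d₀ = 1), with convergents p_k = a_k·p_{k-1} + p_{k-2}, q_k = a_k·q_{k-1} + q_{k-2} (p₋₁ = 1, q₋₁ = 0):
  k = 0: a₀ = 7; p₀/q₀ = 7/1; p₀² − 52·q₀² = 49 − 52 = -3.
  k = 1: m = 7, d = 3, a = ⌊(7 + 7)/3⌋ = 4; p/q = (4·7 + 1)/(4·1 + 0) = 29/4; p² − 52·q² = 841 − 832 = 9.
  k = 2: m = 5, d = 9, a = ⌊(7 + 5)/9⌋ = 1; p/q = (1·29 + 7)/(1·4 + 1) = 36/5; p² − 52·q² = 1296 − 1300 = -4.
  k = 3: m = 4, d = 4, a = ⌊(7 + 4)/4⌋ = 2; p/q = (2·36 + 29)/(2·5 + 4) = 101/14; p² − 52·q² = 10201 − 10192 = 9.
  k = 4: m = 4, d = 9, a = ⌊(7 + 4)/9⌋ = 1; p/q = (1·101 + 36)/(1·14 + 5) = 137/19; p² − 52·q² = 18769 − 18772 = -3.
  k = 5: m = 5, d = 3, a = ⌊(7 + 5)/3⌋ = 4; p/q = (4·137 + 101)/(4·19 + 14) = 649/90; p² − 52·q² = 421201 − 421200 = 1.
  The first convergent with p² − 52·q² = 1 gives the fundamental solution (x₁, y₁) = (649, 90).
Step 2: Apply the recurrence (x_{n+1}, y_{n+1}) = (x₁x_n + 52y₁y_n, x₁y_n + y₁x_n) repeatedly.
  From (x_1, y_1) = (649, 90): x_2 = 649·649 + 52·90·90 = 842401; y_2 = 649·90 + 90·649 = 116820.
Step 3: Verify x_2² - 52·y_2² = 709639444801 - 709639444800 = 1 (should be 1). ✓

(x_1, y_1) = (649, 90); (x_2, y_2) = (842401, 116820).


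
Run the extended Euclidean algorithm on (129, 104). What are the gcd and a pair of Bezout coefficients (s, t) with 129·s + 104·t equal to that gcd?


Euclidean algorithm on (129, 104) — divide until remainder is 0:
  129 = 1 · 104 + 25
  104 = 4 · 25 + 4
  25 = 6 · 4 + 1
  4 = 4 · 1 + 0
gcd(129, 104) = 1.
Track Bezout coefficients alongside the remainders: start with r₀ = 129 = a·1 + b·0 (s = 1, t = 0) and r₁ = 104 = a·0 + b·1 (s = 0, t = 1); each new remainder r_{k+1} = r_{k-1} − q_k·r_k inherits s_{k+1} = s_{k-1} − q_k·s_k, t_{k+1} = t_{k-1} − q_k·t_k, so r_k = a·s_k + b·t_k at every step:
  q = 1: r = 25, s = 1 − 1·0 = 1, t = 0 − 1·1 = -1  (check: 129·1 + 104·(-1) = 25)
  q = 4: r = 4, s = 0 − 4·1 = -4, t = 1 − 4·(-1) = 5  (check: 129·(-4) + 104·5 = 4)
  q = 6: r = 1, s = 1 − 6·(-4) = 25, t = -1 − 6·5 = -31  (check: 129·25 + 104·(-31) = 1)
The row with r = 1 (the gcd) gives the Bezout coefficients s = 25, t = -31.
Result: 129 · (25) + 104 · (-31) = 1.

gcd(129, 104) = 1; s = 25, t = -31 (check: 129·25 + 104·(-31) = 1).


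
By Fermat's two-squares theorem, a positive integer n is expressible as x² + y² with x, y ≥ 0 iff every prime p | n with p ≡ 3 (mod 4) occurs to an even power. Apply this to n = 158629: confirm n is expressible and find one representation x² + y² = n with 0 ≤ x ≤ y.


Step 1: Factor n = 158629 = 41 · 53 · 73.
Step 2: Check the mod-4 condition on each prime factor: 41 ≡ 1 (mod 4), exponent 1; 53 ≡ 1 (mod 4), exponent 1; 73 ≡ 1 (mod 4), exponent 1.
All primes ≡ 3 (mod 4) appear to even exponent (or don't appear), so by the two-squares theorem n IS expressible as a sum of two squares.
Step 3: Build a representation. Here n = 41 · 53 · 73 is a product of primes ≡ 1 (mod 4). Each prime p ≡ 1 (mod 4) is itself a sum of two squares; find a² by testing p − a² for a perfect square:
  41: 41 − 1² = 40, 41 − 2² = 37, 41 − 3² = 32, 41 − 4² = 25 = 5² ⇒ 41 = 4² + 5².
  53: 53 − 1² = 52, 53 − 2² = 49 = 7² ⇒ 53 = 2² + 7².
  73: 73 − 1² = 72, 73 − 2² = 69, 73 − 3² = 64 = 8² ⇒ 73 = 3² + 8².
  Combine using the Brahmagupta–Fibonacci identity (a² + b²)(c² + d²) = (ac − bd)² + (ad + bc)² = (ac + bd)² + (ad − bc)²:
  41 · 53 = 2173: from (4² + 5²)(2² + 7²), take (4·2 − 5·7, 4·7 + 5·2) = (8 − 35, 28 + 10) = (-27, 38); dropping signs (only squares matter) gives (27, 38); check 27² + 38² = 729 + 1444 = 2173 ✓.
  2173 · 73 = 158629: from (27² + 38²)(3² + 8²), take (27·3 − 38·8, 27·8 + 38·3) = (81 − 304, 216 + 114) = (-223, 330); dropping signs (only squares matter) gives (223, 330); check 223² + 330² = 49729 + 108900 = 158629 ✓.
Step 4: Order so x ≤ y and verify: 223² + 330² = 49729 + 108900 = 158629 = n. ✓

n = 158629 = 223² + 330² (one valid representation with x ≤ y).


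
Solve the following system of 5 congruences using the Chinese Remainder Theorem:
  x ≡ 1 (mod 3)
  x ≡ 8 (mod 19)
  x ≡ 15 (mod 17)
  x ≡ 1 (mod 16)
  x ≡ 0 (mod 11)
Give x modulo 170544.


Product of moduli M = 3 · 19 · 17 · 16 · 11 = 170544.
Merge one congruence at a time:
  Start: x ≡ 1 (mod 3).
  Combine with x ≡ 8 (mod 19); new modulus lcm = 57.
    Write x = 1 + 3·t and substitute into x ≡ 8 (mod 19): 3·t ≡ 8 − 1 = 7 (mod 19).
    The inverse of 3 mod 19 is 13 (since 3·13 = 39 = 2·19 + 1), so t ≡ 13·7 = 91 ≡ 15 (mod 19).
    Then x = 1 + 3·15 = 46, valid modulo lcm(3, 19) = 57: x ≡ 46 (mod 57).
  Combine with x ≡ 15 (mod 17); new modulus lcm = 969.
    Write x = 46 + 57·t and substitute into x ≡ 15 (mod 17): 57·t ≡ 15 − 46 = -31 (mod 17).
    Reduce coefficients mod 17: 6·t ≡ 3 (mod 17).
    The inverse of 6 mod 17 is 3 (since 6·3 = 18 = 1·17 + 1), so t ≡ 3·3 = 9 ≡ 9 (mod 17).
    Then x = 46 + 57·9 = 559, valid modulo lcm(57, 17) = 969: x ≡ 559 (mod 969).
  Combine with x ≡ 1 (mod 16); new modulus lcm = 15504.
    Write x = 559 + 969·t and substitute into x ≡ 1 (mod 16): 969·t ≡ 1 − 559 = -558 (mod 16).
    Reduce coefficients mod 16: 9·t ≡ 2 (mod 16).
    The inverse of 9 mod 16 is 9 (since 9·9 = 81 = 5·16 + 1), so t ≡ 9·2 = 18 ≡ 2 (mod 16).
    Then x = 559 + 969·2 = 2497, valid modulo lcm(969, 16) = 15504: x ≡ 2497 (mod 15504).
  Combine with x ≡ 0 (mod 11); new modulus lcm = 170544.
    Write x = 2497 + 15504·t and substitute into x ≡ 0 (mod 11): 15504·t ≡ 0 − 2497 = -2497 (mod 11).
    Reduce coefficients mod 11: 5·t ≡ 0 (mod 11).
    The inverse of 5 mod 11 is 9 (since 5·9 = 45 = 4·11 + 1), so t ≡ 9·0 = 0 ≡ 0 (mod 11).
    Then x = 2497 + 15504·0 = 2497, valid modulo lcm(15504, 11) = 170544: x ≡ 2497 (mod 170544).
Verify against each original: 2497 mod 3 = 1, 2497 mod 19 = 8, 2497 mod 17 = 15, 2497 mod 16 = 1, 2497 mod 11 = 0.

x ≡ 2497 (mod 170544).


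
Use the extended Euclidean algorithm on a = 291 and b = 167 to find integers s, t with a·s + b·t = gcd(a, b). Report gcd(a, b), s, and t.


Euclidean algorithm on (291, 167) — divide until remainder is 0:
  291 = 1 · 167 + 124
  167 = 1 · 124 + 43
  124 = 2 · 43 + 38
  43 = 1 · 38 + 5
  38 = 7 · 5 + 3
  5 = 1 · 3 + 2
  3 = 1 · 2 + 1
  2 = 2 · 1 + 0
gcd(291, 167) = 1.
Track Bezout coefficients alongside the remainders: start with r₀ = 291 = a·1 + b·0 (s = 1, t = 0) and r₁ = 167 = a·0 + b·1 (s = 0, t = 1); each new remainder r_{k+1} = r_{k-1} − q_k·r_k inherits s_{k+1} = s_{k-1} − q_k·s_k, t_{k+1} = t_{k-1} − q_k·t_k, so r_k = a·s_k + b·t_k at every step:
  q = 1: r = 124, s = 1 − 1·0 = 1, t = 0 − 1·1 = -1  (check: 291·1 + 167·(-1) = 124)
  q = 1: r = 43, s = 0 − 1·1 = -1, t = 1 − 1·(-1) = 2  (check: 291·(-1) + 167·2 = 43)
  q = 2: r = 38, s = 1 − 2·(-1) = 3, t = -1 − 2·2 = -5  (check: 291·3 + 167·(-5) = 38)
  q = 1: r = 5, s = -1 − 1·3 = -4, t = 2 − 1·(-5) = 7  (check: 291·(-4) + 167·7 = 5)
  q = 7: r = 3, s = 3 − 7·(-4) = 31, t = -5 − 7·7 = -54  (check: 291·31 + 167·(-54) = 3)
  q = 1: r = 2, s = -4 − 1·31 = -35, t = 7 − 1·(-54) = 61  (check: 291·(-35) + 167·61 = 2)
  q = 1: r = 1, s = 31 − 1·(-35) = 66, t = -54 − 1·61 = -115  (check: 291·66 + 167·(-115) = 1)
The row with r = 1 (the gcd) gives the Bezout coefficients s = 66, t = -115.
Result: 291 · (66) + 167 · (-115) = 1.

gcd(291, 167) = 1; s = 66, t = -115 (check: 291·66 + 167·(-115) = 1).


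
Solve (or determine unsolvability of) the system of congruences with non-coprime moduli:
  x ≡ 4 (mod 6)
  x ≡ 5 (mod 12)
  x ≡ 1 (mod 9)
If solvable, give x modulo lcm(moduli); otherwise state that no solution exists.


Moduli 6, 12, 9 are not pairwise coprime, so CRT works modulo lcm(m_i) when all pairwise compatibility conditions hold.
Pairwise compatibility: gcd(m_i, m_j) must divide a_i - a_j for every pair.
Merge one congruence at a time:
  Start: x ≡ 4 (mod 6).
  Combine with x ≡ 5 (mod 12): gcd(6, 12) = 6, and 5 - 4 = 1 is NOT divisible by 6.
    ⇒ system is inconsistent (no integer solution).

No solution (the system is inconsistent).


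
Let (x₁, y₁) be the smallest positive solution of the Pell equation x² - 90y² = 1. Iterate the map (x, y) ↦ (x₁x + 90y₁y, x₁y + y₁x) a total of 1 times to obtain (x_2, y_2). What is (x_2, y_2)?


Step 1: Find the fundamental solution (x₁, y₁) of x² - 90y² = 1.
  Expand √90 as a continued fraction. a₀ = ⌊√90⌋ = 9; iterate m_{k+1} = d_k·a_k − m_k, d_{k+1} = (90 − m_{k+1}²)/d_k, a_{k+1} = ⌊(a₀ + m_{k+1})/d_{k+1}⌋ (starting m₀ = 0, d₀ = 1), with convergents p_k = a_k·p_{k-1} + p_{k-2}, q_k = a_k·q_{k-1} + q_{k-2} (p₋₁ = 1, q₋₁ = 0):
  k = 0: a₀ = 9; p₀/q₀ = 9/1; p₀² − 90·q₀² = 81 − 90 = -9.
  k = 1: m = 9, d = 9, a = ⌊(9 + 9)/9⌋ = 2; p/q = (2·9 + 1)/(2·1 + 0) = 19/2; p² − 90·q² = 361 − 360 = 1.
  The first convergent with p² − 90·q² = 1 gives the fundamental solution (x₁, y₁) = (19, 2).
Step 2: Apply the recurrence (x_{n+1}, y_{n+1}) = (x₁x_n + 90y₁y_n, x₁y_n + y₁x_n) repeatedly.
  From (x_1, y_1) = (19, 2): x_2 = 19·19 + 90·2·2 = 721; y_2 = 19·2 + 2·19 = 76.
Step 3: Verify x_2² - 90·y_2² = 519841 - 519840 = 1 (should be 1). ✓

(x_1, y_1) = (19, 2); (x_2, y_2) = (721, 76).


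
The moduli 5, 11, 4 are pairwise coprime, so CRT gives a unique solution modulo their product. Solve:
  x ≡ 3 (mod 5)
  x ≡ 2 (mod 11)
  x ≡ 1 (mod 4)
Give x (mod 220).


Moduli 5, 11, 4 are pairwise coprime; by CRT there is a unique solution modulo M = 5 · 11 · 4 = 220.
Solve pairwise, accumulating the modulus:
  Start with x ≡ 3 (mod 5).
  Combine with x ≡ 2 (mod 11): since gcd(5, 11) = 1, we get a unique residue mod 55.
    Write x = 3 + 5·t and substitute into x ≡ 2 (mod 11): 5·t ≡ 2 − 3 = -1 (mod 11).
    Reduce coefficients mod 11: 5·t ≡ 10 (mod 11).
    The inverse of 5 mod 11 is 9 (since 5·9 = 45 = 4·11 + 1), so t ≡ 9·10 = 90 ≡ 2 (mod 11).
    Then x = 3 + 5·2 = 13, valid modulo lcm(5, 11) = 55: x ≡ 13 (mod 55).
  Combine with x ≡ 1 (mod 4): since gcd(55, 4) = 1, we get a unique residue mod 220.
    Write x = 13 + 55·t and substitute into x ≡ 1 (mod 4): 55·t ≡ 1 − 13 = -12 (mod 4).
    Reduce coefficients mod 4: 3·t ≡ 0 (mod 4).
    The inverse of 3 mod 4 is 3 (since 3·3 = 9 = 2·4 + 1), so t ≡ 3·0 = 0 ≡ 0 (mod 4).
    Then x = 13 + 55·0 = 13, valid modulo lcm(55, 4) = 220: x ≡ 13 (mod 220).
Verify: 13 mod 5 = 3 ✓, 13 mod 11 = 2 ✓, 13 mod 4 = 1 ✓.

x ≡ 13 (mod 220).


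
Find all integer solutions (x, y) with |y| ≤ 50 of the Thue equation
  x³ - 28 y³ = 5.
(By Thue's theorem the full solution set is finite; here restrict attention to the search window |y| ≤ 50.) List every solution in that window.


The equation is x³ - 28y³ = 5. For fixed y, x³ = 28·y³ + 5, so a solution requires the RHS to be a perfect cube.
Strategy: iterate y from -50 to 50, compute RHS = 28·y³ + 5, and check whether it is a (positive or negative) perfect cube.
Check small values of y:
  y = 0: RHS = 5 is not a perfect cube.
  y = 1: RHS = 33 is not a perfect cube.
  y = -1: RHS = -23 is not a perfect cube.
  y = 2: RHS = 229 is not a perfect cube.
  y = -2: RHS = -219 is not a perfect cube.
  y = 3: RHS = 761 is not a perfect cube.
  y = -3: RHS = -751 is not a perfect cube.
Continuing the search up to |y| = 50 finds no solutions either.
No (x, y) in the scanned range satisfies the equation.

No integer solutions with |y| ≤ 50.


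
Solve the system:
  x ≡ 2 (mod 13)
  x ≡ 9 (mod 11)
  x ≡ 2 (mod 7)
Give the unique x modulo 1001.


Moduli 13, 11, 7 are pairwise coprime; by CRT there is a unique solution modulo M = 13 · 11 · 7 = 1001.
Solve pairwise, accumulating the modulus:
  Start with x ≡ 2 (mod 13).
  Combine with x ≡ 9 (mod 11): since gcd(13, 11) = 1, we get a unique residue mod 143.
    Write x = 2 + 13·t and substitute into x ≡ 9 (mod 11): 13·t ≡ 9 − 2 = 7 (mod 11).
    Reduce coefficients mod 11: 2·t ≡ 7 (mod 11).
    The inverse of 2 mod 11 is 6 (since 2·6 = 12 = 1·11 + 1), so t ≡ 6·7 = 42 ≡ 9 (mod 11).
    Then x = 2 + 13·9 = 119, valid modulo lcm(13, 11) = 143: x ≡ 119 (mod 143).
  Combine with x ≡ 2 (mod 7): since gcd(143, 7) = 1, we get a unique residue mod 1001.
    Write x = 119 + 143·t and substitute into x ≡ 2 (mod 7): 143·t ≡ 2 − 119 = -117 (mod 7).
    Reduce coefficients mod 7: 3·t ≡ 2 (mod 7).
    The inverse of 3 mod 7 is 5 (since 3·5 = 15 = 2·7 + 1), so t ≡ 5·2 = 10 ≡ 3 (mod 7).
    Then x = 119 + 143·3 = 548, valid modulo lcm(143, 7) = 1001: x ≡ 548 (mod 1001).
Verify: 548 mod 13 = 2 ✓, 548 mod 11 = 9 ✓, 548 mod 7 = 2 ✓.

x ≡ 548 (mod 1001).


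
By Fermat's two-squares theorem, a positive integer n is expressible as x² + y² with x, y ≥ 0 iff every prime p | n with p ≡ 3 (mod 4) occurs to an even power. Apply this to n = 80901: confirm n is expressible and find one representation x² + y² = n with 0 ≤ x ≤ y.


Step 1: Factor n = 80901 = 3^2 · 89 · 101.
Step 2: Check the mod-4 condition on each prime factor: 3 ≡ 3 (mod 4), exponent 2 (must be even); 89 ≡ 1 (mod 4), exponent 1; 101 ≡ 1 (mod 4), exponent 1.
All primes ≡ 3 (mod 4) appear to even exponent (or don't appear), so by the two-squares theorem n IS expressible as a sum of two squares.
Step 3: Build a representation. Group n = k² · m with k = 3 and m = 89 · 101 = 8989 (a product of primes ≡ 1 (mod 4)); a representation of m scales to one of n via (k·x)² + (k·y)² = k²(x² + y²). Each prime p ≡ 1 (mod 4) is itself a sum of two squares; find a² by testing p − a² for a perfect square:
  89: 89 − 1² = 88, 89 − 2² = 85, 89 − 3² = 80, 89 − 4² = 73, 89 − 5² = 64 = 8² ⇒ 89 = 5² + 8².
  101: 101 − 1² = 100 = 10² ⇒ 101 = 1² + 10².
  Combine using the Brahmagupta–Fibonacci identity (a² + b²)(c² + d²) = (ac − bd)² + (ad + bc)² = (ac + bd)² + (ad − bc)²:
  89 · 101 = 8989: from (5² + 8²)(1² + 10²), take (5·1 − 8·10, 5·10 + 8·1) = (5 − 80, 50 + 8) = (-75, 58); dropping signs (only squares matter) gives (75, 58); check 75² + 58² = 5625 + 3364 = 8989 ✓.
  Scale by k = 3: (3·75, 3·58) = (225, 174).
Step 4: Order so x ≤ y and verify: 174² + 225² = 30276 + 50625 = 80901 = n. ✓

n = 80901 = 174² + 225² (one valid representation with x ≤ y).


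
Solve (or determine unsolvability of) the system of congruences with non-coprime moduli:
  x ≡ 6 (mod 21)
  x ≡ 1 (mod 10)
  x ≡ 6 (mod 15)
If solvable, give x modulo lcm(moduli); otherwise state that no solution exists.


Moduli 21, 10, 15 are not pairwise coprime, so CRT works modulo lcm(m_i) when all pairwise compatibility conditions hold.
Pairwise compatibility: gcd(m_i, m_j) must divide a_i - a_j for every pair.
Merge one congruence at a time:
  Start: x ≡ 6 (mod 21).
  Combine with x ≡ 1 (mod 10): gcd(21, 10) = 1; 1 - 6 = -5, which IS divisible by 1, so compatible.
    Write x = 6 + 21·t and substitute into x ≡ 1 (mod 10): 21·t ≡ 1 − 6 = -5 (mod 10).
    Reduce coefficients mod 10: 1·t ≡ 5 (mod 10).
    So t ≡ 5 (mod 10).
    Then x = 6 + 21·5 = 111, valid modulo lcm(21, 10) = 210: x ≡ 111 (mod 210).
  Combine with x ≡ 6 (mod 15): gcd(210, 15) = 15; 6 - 111 = -105, which IS divisible by 15, so compatible.
    Write x = 111 + 210·t and substitute into x ≡ 6 (mod 15): 210·t ≡ 6 − 111 = -105 (mod 15).
    Divide the congruence (and modulus) by g = 15: 14·t ≡ -7 (mod 1).
    Modulo 1 every t works; take t = 0.
    Then x = 111 + 210·0 = 111, valid modulo lcm(210, 15) = 210: x ≡ 111 (mod 210).
Verify: 111 mod 21 = 6, 111 mod 10 = 1, 111 mod 15 = 6.

x ≡ 111 (mod 210).


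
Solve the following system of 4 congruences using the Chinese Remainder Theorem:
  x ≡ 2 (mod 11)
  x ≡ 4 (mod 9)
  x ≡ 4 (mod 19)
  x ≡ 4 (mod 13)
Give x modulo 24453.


Product of moduli M = 11 · 9 · 19 · 13 = 24453.
Merge one congruence at a time:
  Start: x ≡ 2 (mod 11).
  Combine with x ≡ 4 (mod 9); new modulus lcm = 99.
    Write x = 2 + 11·t and substitute into x ≡ 4 (mod 9): 11·t ≡ 4 − 2 = 2 (mod 9).
    Reduce coefficients mod 9: 2·t ≡ 2 (mod 9).
    The inverse of 2 mod 9 is 5 (since 2·5 = 10 = 1·9 + 1), so t ≡ 5·2 = 10 ≡ 1 (mod 9).
    Then x = 2 + 11·1 = 13, valid modulo lcm(11, 9) = 99: x ≡ 13 (mod 99).
  Combine with x ≡ 4 (mod 19); new modulus lcm = 1881.
    Write x = 13 + 99·t and substitute into x ≡ 4 (mod 19): 99·t ≡ 4 − 13 = -9 (mod 19).
    Reduce coefficients mod 19: 4·t ≡ 10 (mod 19).
    The inverse of 4 mod 19 is 5 (since 4·5 = 20 = 1·19 + 1), so t ≡ 5·10 = 50 ≡ 12 (mod 19).
    Then x = 13 + 99·12 = 1201, valid modulo lcm(99, 19) = 1881: x ≡ 1201 (mod 1881).
  Combine with x ≡ 4 (mod 13); new modulus lcm = 24453.
    Write x = 1201 + 1881·t and substitute into x ≡ 4 (mod 13): 1881·t ≡ 4 − 1201 = -1197 (mod 13).
    Reduce coefficients mod 13: 9·t ≡ 12 (mod 13).
    The inverse of 9 mod 13 is 3 (since 9·3 = 27 = 2·13 + 1), so t ≡ 3·12 = 36 ≡ 10 (mod 13).
    Then x = 1201 + 1881·10 = 20011, valid modulo lcm(1881, 13) = 24453: x ≡ 20011 (mod 24453).
Verify against each original: 20011 mod 11 = 2, 20011 mod 9 = 4, 20011 mod 19 = 4, 20011 mod 13 = 4.

x ≡ 20011 (mod 24453).


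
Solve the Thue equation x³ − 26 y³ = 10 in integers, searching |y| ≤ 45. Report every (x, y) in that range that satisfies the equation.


The equation is x³ - 26y³ = 10. For fixed y, x³ = 26·y³ + 10, so a solution requires the RHS to be a perfect cube.
Strategy: iterate y from -45 to 45, compute RHS = 26·y³ + 10, and check whether it is a (positive or negative) perfect cube.
Check small values of y:
  y = 0: RHS = 10 is not a perfect cube.
  y = 1: RHS = 36 is not a perfect cube.
  y = -1: RHS = -16 is not a perfect cube.
  y = 2: RHS = 218 is not a perfect cube.
  y = -2: RHS = -198 is not a perfect cube.
  y = 3: RHS = 712 is not a perfect cube.
  y = -3: RHS = -692 is not a perfect cube.
Continuing the search up to |y| = 45 finds no solutions either.
No (x, y) in the scanned range satisfies the equation.

No integer solutions with |y| ≤ 45.


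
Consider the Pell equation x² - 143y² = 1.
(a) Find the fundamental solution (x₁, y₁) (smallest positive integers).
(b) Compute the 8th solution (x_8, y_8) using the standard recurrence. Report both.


Step 1: Find the fundamental solution (x₁, y₁) of x² - 143y² = 1.
  Expand √143 as a continued fraction. a₀ = ⌊√143⌋ = 11; iterate m_{k+1} = d_k·a_k − m_k, d_{k+1} = (143 − m_{k+1}²)/d_k, a_{k+1} = ⌊(a₀ + m_{k+1})/d_{k+1}⌋ (starting m₀ = 0, d₀ = 1), with convergents p_k = a_k·p_{k-1} + p_{k-2}, q_k = a_k·q_{k-1} + q_{k-2} (p₋₁ = 1, q₋₁ = 0):
  k = 0: a₀ = 11; p₀/q₀ = 11/1; p₀² − 143·q₀² = 121 − 143 = -22.
  k = 1: m = 11, d = 22, a = ⌊(11 + 11)/22⌋ = 1; p/q = (1·11 + 1)/(1·1 + 0) = 12/1; p² − 143·q² = 144 − 143 = 1.
  The first convergent with p² − 143·q² = 1 gives the fundamental solution (x₁, y₁) = (12, 1).
Step 2: Apply the recurrence (x_{n+1}, y_{n+1}) = (x₁x_n + 143y₁y_n, x₁y_n + y₁x_n) repeatedly.
  From (x_1, y_1) = (12, 1): x_2 = 12·12 + 143·1·1 = 287; y_2 = 12·1 + 1·12 = 24.
  From (x_2, y_2) = (287, 24): x_3 = 12·287 + 143·1·24 = 6876; y_3 = 12·24 + 1·287 = 575.
  From (x_3, y_3) = (6876, 575): x_4 = 12·6876 + 143·1·575 = 164737; y_4 = 12·575 + 1·6876 = 13776.
  From (x_4, y_4) = (164737, 13776): x_5 = 12·164737 + 143·1·13776 = 3946812; y_5 = 12·13776 + 1·164737 = 330049.
  From (x_5, y_5) = (3946812, 330049): x_6 = 12·3946812 + 143·1·330049 = 94558751; y_6 = 12·330049 + 1·3946812 = 7907400.
  From (x_6, y_6) = (94558751, 7907400): x_7 = 12·94558751 + 143·1·7907400 = 2265463212; y_7 = 12·7907400 + 1·94558751 = 189447551.
  From (x_7, y_7) = (2265463212, 189447551): x_8 = 12·2265463212 + 143·1·189447551 = 54276558337; y_8 = 12·189447551 + 1·2265463212 = 4538833824.
Step 3: Verify x_8² - 143·y_8² = 2945944784909764205569 - 2945944784909764205568 = 1 (should be 1). ✓

(x_1, y_1) = (12, 1); (x_8, y_8) = (54276558337, 4538833824).


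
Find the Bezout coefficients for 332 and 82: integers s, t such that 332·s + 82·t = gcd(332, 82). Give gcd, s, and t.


Euclidean algorithm on (332, 82) — divide until remainder is 0:
  332 = 4 · 82 + 4
  82 = 20 · 4 + 2
  4 = 2 · 2 + 0
gcd(332, 82) = 2.
Track Bezout coefficients alongside the remainders: start with r₀ = 332 = a·1 + b·0 (s = 1, t = 0) and r₁ = 82 = a·0 + b·1 (s = 0, t = 1); each new remainder r_{k+1} = r_{k-1} − q_k·r_k inherits s_{k+1} = s_{k-1} − q_k·s_k, t_{k+1} = t_{k-1} − q_k·t_k, so r_k = a·s_k + b·t_k at every step:
  q = 4: r = 4, s = 1 − 4·0 = 1, t = 0 − 4·1 = -4  (check: 332·1 + 82·(-4) = 4)
  q = 20: r = 2, s = 0 − 20·1 = -20, t = 1 − 20·(-4) = 81  (check: 332·(-20) + 82·81 = 2)
The row with r = 2 (the gcd) gives the Bezout coefficients s = -20, t = 81.
Result: 332 · (-20) + 82 · (81) = 2.

gcd(332, 82) = 2; s = -20, t = 81 (check: 332·(-20) + 82·81 = 2).


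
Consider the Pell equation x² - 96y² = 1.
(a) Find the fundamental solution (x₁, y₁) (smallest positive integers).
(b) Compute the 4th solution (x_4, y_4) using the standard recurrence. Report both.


Step 1: Find the fundamental solution (x₁, y₁) of x² - 96y² = 1.
  Expand √96 as a continued fraction. a₀ = ⌊√96⌋ = 9; iterate m_{k+1} = d_k·a_k − m_k, d_{k+1} = (96 − m_{k+1}²)/d_k, a_{k+1} = ⌊(a₀ + m_{k+1})/d_{k+1}⌋ (starting m₀ = 0, d₀ = 1), with convergents p_k = a_k·p_{k-1} + p_{k-2}, q_k = a_k·q_{k-1} + q_{k-2} (p₋₁ = 1, q₋₁ = 0):
  k = 0: a₀ = 9; p₀/q₀ = 9/1; p₀² − 96·q₀² = 81 − 96 = -15.
  k = 1: m = 9, d = 15, a = ⌊(9 + 9)/15⌋ = 1; p/q = (1·9 + 1)/(1·1 + 0) = 10/1; p² − 96·q² = 100 − 96 = 4.
  k = 2: m = 6, d = 4, a = ⌊(9 + 6)/4⌋ = 3; p/q = (3·10 + 9)/(3·1 + 1) = 39/4; p² − 96·q² = 1521 − 1536 = -15.
  k = 3: m = 6, d = 15, a = ⌊(9 + 6)/15⌋ = 1; p/q = (1·39 + 10)/(1·4 + 1) = 49/5; p² − 96·q² = 2401 − 2400 = 1.
  The first convergent with p² − 96·q² = 1 gives the fundamental solution (x₁, y₁) = (49, 5).
Step 2: Apply the recurrence (x_{n+1}, y_{n+1}) = (x₁x_n + 96y₁y_n, x₁y_n + y₁x_n) repeatedly.
  From (x_1, y_1) = (49, 5): x_2 = 49·49 + 96·5·5 = 4801; y_2 = 49·5 + 5·49 = 490.
  From (x_2, y_2) = (4801, 490): x_3 = 49·4801 + 96·5·490 = 470449; y_3 = 49·490 + 5·4801 = 48015.
  From (x_3, y_3) = (470449, 48015): x_4 = 49·470449 + 96·5·48015 = 46099201; y_4 = 49·48015 + 5·470449 = 4704980.
Step 3: Verify x_4² - 96·y_4² = 2125136332838401 - 2125136332838400 = 1 (should be 1). ✓

(x_1, y_1) = (49, 5); (x_4, y_4) = (46099201, 4704980).


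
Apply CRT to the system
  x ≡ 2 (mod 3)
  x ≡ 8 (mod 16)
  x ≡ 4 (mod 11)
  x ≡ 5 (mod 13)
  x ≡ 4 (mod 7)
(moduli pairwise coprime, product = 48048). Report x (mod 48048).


Product of moduli M = 3 · 16 · 11 · 13 · 7 = 48048.
Merge one congruence at a time:
  Start: x ≡ 2 (mod 3).
  Combine with x ≡ 8 (mod 16); new modulus lcm = 48.
    Write x = 2 + 3·t and substitute into x ≡ 8 (mod 16): 3·t ≡ 8 − 2 = 6 (mod 16).
    The inverse of 3 mod 16 is 11 (since 3·11 = 33 = 2·16 + 1), so t ≡ 11·6 = 66 ≡ 2 (mod 16).
    Then x = 2 + 3·2 = 8, valid modulo lcm(3, 16) = 48: x ≡ 8 (mod 48).
  Combine with x ≡ 4 (mod 11); new modulus lcm = 528.
    Write x = 8 + 48·t and substitute into x ≡ 4 (mod 11): 48·t ≡ 4 − 8 = -4 (mod 11).
    Reduce coefficients mod 11: 4·t ≡ 7 (mod 11).
    The inverse of 4 mod 11 is 3 (since 4·3 = 12 = 1·11 + 1), so t ≡ 3·7 = 21 ≡ 10 (mod 11).
    Then x = 8 + 48·10 = 488, valid modulo lcm(48, 11) = 528: x ≡ 488 (mod 528).
  Combine with x ≡ 5 (mod 13); new modulus lcm = 6864.
    Write x = 488 + 528·t and substitute into x ≡ 5 (mod 13): 528·t ≡ 5 − 488 = -483 (mod 13).
    Reduce coefficients mod 13: 8·t ≡ 11 (mod 13).
    The inverse of 8 mod 13 is 5 (since 8·5 = 40 = 3·13 + 1), so t ≡ 5·11 = 55 ≡ 3 (mod 13).
    Then x = 488 + 528·3 = 2072, valid modulo lcm(528, 13) = 6864: x ≡ 2072 (mod 6864).
  Combine with x ≡ 4 (mod 7); new modulus lcm = 48048.
    Write x = 2072 + 6864·t and substitute into x ≡ 4 (mod 7): 6864·t ≡ 4 − 2072 = -2068 (mod 7).
    Reduce coefficients mod 7: 4·t ≡ 4 (mod 7).
    The inverse of 4 mod 7 is 2 (since 4·2 = 8 = 1·7 + 1), so t ≡ 2·4 = 8 ≡ 1 (mod 7).
    Then x = 2072 + 6864·1 = 8936, valid modulo lcm(6864, 7) = 48048: x ≡ 8936 (mod 48048).
Verify against each original: 8936 mod 3 = 2, 8936 mod 16 = 8, 8936 mod 11 = 4, 8936 mod 13 = 5, 8936 mod 7 = 4.

x ≡ 8936 (mod 48048).


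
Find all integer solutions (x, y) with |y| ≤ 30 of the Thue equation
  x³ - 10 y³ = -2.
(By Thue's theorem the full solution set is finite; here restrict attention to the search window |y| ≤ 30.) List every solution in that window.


The equation is x³ - 10y³ = -2. For fixed y, x³ = 10·y³ − 2, so a solution requires the RHS to be a perfect cube.
Strategy: iterate y from -30 to 30, compute RHS = 10·y³ − 2, and check whether it is a (positive or negative) perfect cube.
Check small values of y:
  y = 0: RHS = -2 is not a perfect cube.
  y = 1: RHS = 8 = (2)³ ⇒ x = 2 works.
  y = -1: RHS = -12 is not a perfect cube.
  y = 2: RHS = 78 is not a perfect cube.
  y = -2: RHS = -82 is not a perfect cube.
  y = 3: RHS = 268 is not a perfect cube.
  y = -3: RHS = -272 is not a perfect cube.
Continuing the search up to |y| = 30 finds no further solutions beyond those listed.
Collected solutions: (2, 1).

Solutions (with |y| ≤ 30): (2, 1).


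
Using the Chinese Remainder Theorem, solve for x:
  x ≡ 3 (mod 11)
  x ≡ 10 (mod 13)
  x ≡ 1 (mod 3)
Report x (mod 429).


Moduli 11, 13, 3 are pairwise coprime; by CRT there is a unique solution modulo M = 11 · 13 · 3 = 429.
Solve pairwise, accumulating the modulus:
  Start with x ≡ 3 (mod 11).
  Combine with x ≡ 10 (mod 13): since gcd(11, 13) = 1, we get a unique residue mod 143.
    Write x = 3 + 11·t and substitute into x ≡ 10 (mod 13): 11·t ≡ 10 − 3 = 7 (mod 13).
    The inverse of 11 mod 13 is 6 (since 11·6 = 66 = 5·13 + 1), so t ≡ 6·7 = 42 ≡ 3 (mod 13).
    Then x = 3 + 11·3 = 36, valid modulo lcm(11, 13) = 143: x ≡ 36 (mod 143).
  Combine with x ≡ 1 (mod 3): since gcd(143, 3) = 1, we get a unique residue mod 429.
    Write x = 36 + 143·t and substitute into x ≡ 1 (mod 3): 143·t ≡ 1 − 36 = -35 (mod 3).
    Reduce coefficients mod 3: 2·t ≡ 1 (mod 3).
    The inverse of 2 mod 3 is 2 (since 2·2 = 4 = 1·3 + 1), so t ≡ 2·1 = 2 ≡ 2 (mod 3).
    Then x = 36 + 143·2 = 322, valid modulo lcm(143, 3) = 429: x ≡ 322 (mod 429).
Verify: 322 mod 11 = 3 ✓, 322 mod 13 = 10 ✓, 322 mod 3 = 1 ✓.

x ≡ 322 (mod 429).


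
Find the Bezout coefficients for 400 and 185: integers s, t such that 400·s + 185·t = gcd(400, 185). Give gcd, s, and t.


Euclidean algorithm on (400, 185) — divide until remainder is 0:
  400 = 2 · 185 + 30
  185 = 6 · 30 + 5
  30 = 6 · 5 + 0
gcd(400, 185) = 5.
Track Bezout coefficients alongside the remainders: start with r₀ = 400 = a·1 + b·0 (s = 1, t = 0) and r₁ = 185 = a·0 + b·1 (s = 0, t = 1); each new remainder r_{k+1} = r_{k-1} − q_k·r_k inherits s_{k+1} = s_{k-1} − q_k·s_k, t_{k+1} = t_{k-1} − q_k·t_k, so r_k = a·s_k + b·t_k at every step:
  q = 2: r = 30, s = 1 − 2·0 = 1, t = 0 − 2·1 = -2  (check: 400·1 + 185·(-2) = 30)
  q = 6: r = 5, s = 0 − 6·1 = -6, t = 1 − 6·(-2) = 13  (check: 400·(-6) + 185·13 = 5)
The row with r = 5 (the gcd) gives the Bezout coefficients s = -6, t = 13.
Result: 400 · (-6) + 185 · (13) = 5.

gcd(400, 185) = 5; s = -6, t = 13 (check: 400·(-6) + 185·13 = 5).


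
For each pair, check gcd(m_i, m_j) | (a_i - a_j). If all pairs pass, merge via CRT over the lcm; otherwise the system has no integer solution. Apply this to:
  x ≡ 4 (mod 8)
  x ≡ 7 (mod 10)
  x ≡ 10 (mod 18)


Moduli 8, 10, 18 are not pairwise coprime, so CRT works modulo lcm(m_i) when all pairwise compatibility conditions hold.
Pairwise compatibility: gcd(m_i, m_j) must divide a_i - a_j for every pair.
Merge one congruence at a time:
  Start: x ≡ 4 (mod 8).
  Combine with x ≡ 7 (mod 10): gcd(8, 10) = 2, and 7 - 4 = 3 is NOT divisible by 2.
    ⇒ system is inconsistent (no integer solution).

No solution (the system is inconsistent).


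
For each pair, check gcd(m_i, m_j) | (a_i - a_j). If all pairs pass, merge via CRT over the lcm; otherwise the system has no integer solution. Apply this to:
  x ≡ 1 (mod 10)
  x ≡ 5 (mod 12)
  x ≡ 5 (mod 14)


Moduli 10, 12, 14 are not pairwise coprime, so CRT works modulo lcm(m_i) when all pairwise compatibility conditions hold.
Pairwise compatibility: gcd(m_i, m_j) must divide a_i - a_j for every pair.
Merge one congruence at a time:
  Start: x ≡ 1 (mod 10).
  Combine with x ≡ 5 (mod 12): gcd(10, 12) = 2; 5 - 1 = 4, which IS divisible by 2, so compatible.
    Write x = 1 + 10·t and substitute into x ≡ 5 (mod 12): 10·t ≡ 5 − 1 = 4 (mod 12).
    Divide the congruence (and modulus) by g = 2: 5·t ≡ 2 (mod 6).
    The inverse of 5 mod 6 is 5 (since 5·5 = 25 = 4·6 + 1), so t ≡ 5·2 = 10 ≡ 4 (mod 6).
    Then x = 1 + 10·4 = 41, valid modulo lcm(10, 12) = 60: x ≡ 41 (mod 60).
  Combine with x ≡ 5 (mod 14): gcd(60, 14) = 2; 5 - 41 = -36, which IS divisible by 2, so compatible.
    Write x = 41 + 60·t and substitute into x ≡ 5 (mod 14): 60·t ≡ 5 − 41 = -36 (mod 14).
    Divide the congruence (and modulus) by g = 2: 30·t ≡ -18 (mod 7).
    Reduce coefficients mod 7: 2·t ≡ 3 (mod 7).
    The inverse of 2 mod 7 is 4 (since 2·4 = 8 = 1·7 + 1), so t ≡ 4·3 = 12 ≡ 5 (mod 7).
    Then x = 41 + 60·5 = 341, valid modulo lcm(60, 14) = 420: x ≡ 341 (mod 420).
Verify: 341 mod 10 = 1, 341 mod 12 = 5, 341 mod 14 = 5.

x ≡ 341 (mod 420).


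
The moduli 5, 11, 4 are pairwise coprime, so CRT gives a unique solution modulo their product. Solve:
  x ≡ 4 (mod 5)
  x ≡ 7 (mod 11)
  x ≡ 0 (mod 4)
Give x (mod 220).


Moduli 5, 11, 4 are pairwise coprime; by CRT there is a unique solution modulo M = 5 · 11 · 4 = 220.
Solve pairwise, accumulating the modulus:
  Start with x ≡ 4 (mod 5).
  Combine with x ≡ 7 (mod 11): since gcd(5, 11) = 1, we get a unique residue mod 55.
    Write x = 4 + 5·t and substitute into x ≡ 7 (mod 11): 5·t ≡ 7 − 4 = 3 (mod 11).
    The inverse of 5 mod 11 is 9 (since 5·9 = 45 = 4·11 + 1), so t ≡ 9·3 = 27 ≡ 5 (mod 11).
    Then x = 4 + 5·5 = 29, valid modulo lcm(5, 11) = 55: x ≡ 29 (mod 55).
  Combine with x ≡ 0 (mod 4): since gcd(55, 4) = 1, we get a unique residue mod 220.
    Write x = 29 + 55·t and substitute into x ≡ 0 (mod 4): 55·t ≡ 0 − 29 = -29 (mod 4).
    Reduce coefficients mod 4: 3·t ≡ 3 (mod 4).
    The inverse of 3 mod 4 is 3 (since 3·3 = 9 = 2·4 + 1), so t ≡ 3·3 = 9 ≡ 1 (mod 4).
    Then x = 29 + 55·1 = 84, valid modulo lcm(55, 4) = 220: x ≡ 84 (mod 220).
Verify: 84 mod 5 = 4 ✓, 84 mod 11 = 7 ✓, 84 mod 4 = 0 ✓.

x ≡ 84 (mod 220).


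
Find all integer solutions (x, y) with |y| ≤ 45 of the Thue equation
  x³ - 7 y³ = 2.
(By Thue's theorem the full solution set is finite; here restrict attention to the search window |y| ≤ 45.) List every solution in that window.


The equation is x³ - 7y³ = 2. For fixed y, x³ = 7·y³ + 2, so a solution requires the RHS to be a perfect cube.
Strategy: iterate y from -45 to 45, compute RHS = 7·y³ + 2, and check whether it is a (positive or negative) perfect cube.
Check small values of y:
  y = 0: RHS = 2 is not a perfect cube.
  y = 1: RHS = 9 is not a perfect cube.
  y = -1: RHS = -5 is not a perfect cube.
  y = 2: RHS = 58 is not a perfect cube.
  y = -2: RHS = -54 is not a perfect cube.
  y = 3: RHS = 191 is not a perfect cube.
  y = -3: RHS = -187 is not a perfect cube.
Continuing the search up to |y| = 45 finds no solutions either.
No (x, y) in the scanned range satisfies the equation.

No integer solutions with |y| ≤ 45.


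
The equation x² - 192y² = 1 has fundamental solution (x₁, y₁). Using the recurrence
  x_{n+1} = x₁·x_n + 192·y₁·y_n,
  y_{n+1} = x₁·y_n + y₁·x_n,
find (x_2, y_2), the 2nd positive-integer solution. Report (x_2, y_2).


Step 1: Find the fundamental solution (x₁, y₁) of x² - 192y² = 1.
  Expand √192 as a continued fraction. a₀ = ⌊√192⌋ = 13; iterate m_{k+1} = d_k·a_k − m_k, d_{k+1} = (192 − m_{k+1}²)/d_k, a_{k+1} = ⌊(a₀ + m_{k+1})/d_{k+1}⌋ (starting m₀ = 0, d₀ = 1), with convergents p_k = a_k·p_{k-1} + p_{k-2}, q_k = a_k·q_{k-1} + q_{k-2} (p₋₁ = 1, q₋₁ = 0):
  k = 0: a₀ = 13; p₀/q₀ = 13/1; p₀² − 192·q₀² = 169 − 192 = -23.
  k = 1: m = 13, d = 23, a = ⌊(13 + 13)/23⌋ = 1; p/q = (1·13 + 1)/(1·1 + 0) = 14/1; p² − 192·q² = 196 − 192 = 4.
  k = 2: m = 10, d = 4, a = ⌊(13 + 10)/4⌋ = 5; p/q = (5·14 + 13)/(5·1 + 1) = 83/6; p² − 192·q² = 6889 − 6912 = -23.
  k = 3: m = 10, d = 23, a = ⌊(13 + 10)/23⌋ = 1; p/q = (1·83 + 14)/(1·6 + 1) = 97/7; p² − 192·q² = 9409 − 9408 = 1.
  The first convergent with p² − 192·q² = 1 gives the fundamental solution (x₁, y₁) = (97, 7).
Step 2: Apply the recurrence (x_{n+1}, y_{n+1}) = (x₁x_n + 192y₁y_n, x₁y_n + y₁x_n) repeatedly.
  From (x_1, y_1) = (97, 7): x_2 = 97·97 + 192·7·7 = 18817; y_2 = 97·7 + 7·97 = 1358.
Step 3: Verify x_2² - 192·y_2² = 354079489 - 354079488 = 1 (should be 1). ✓

(x_1, y_1) = (97, 7); (x_2, y_2) = (18817, 1358).


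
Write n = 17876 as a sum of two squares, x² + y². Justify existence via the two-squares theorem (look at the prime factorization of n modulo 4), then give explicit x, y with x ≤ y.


Step 1: Factor n = 17876 = 2^2 · 41 · 109.
Step 2: Check the mod-4 condition on each prime factor: 2 = 2 (special); 41 ≡ 1 (mod 4), exponent 1; 109 ≡ 1 (mod 4), exponent 1.
All primes ≡ 3 (mod 4) appear to even exponent (or don't appear), so by the two-squares theorem n IS expressible as a sum of two squares.
Step 3: Build a representation. Group n = k² · m with k = 2 and m = 41 · 109 = 4469 (a product of primes ≡ 1 (mod 4)); a representation of m scales to one of n via (k·x)² + (k·y)² = k²(x² + y²). Each prime p ≡ 1 (mod 4) is itself a sum of two squares; find a² by testing p − a² for a perfect square:
  41: 41 − 1² = 40, 41 − 2² = 37, 41 − 3² = 32, 41 − 4² = 25 = 5² ⇒ 41 = 4² + 5².
  109: 109 − 1² = 108, 109 − 2² = 105, 109 − 3² = 100 = 10² ⇒ 109 = 3² + 10².
  Combine using the Brahmagupta–Fibonacci identity (a² + b²)(c² + d²) = (ac − bd)² + (ad + bc)² = (ac + bd)² + (ad − bc)²:
  41 · 109 = 4469: from (4² + 5²)(3² + 10²), take (4·3 − 5·10, 4·10 + 5·3) = (12 − 50, 40 + 15) = (-38, 55); dropping signs (only squares matter) gives (38, 55); check 38² + 55² = 1444 + 3025 = 4469 ✓.
  Scale by k = 2: (2·38, 2·55) = (76, 110).
Step 4: Order so x ≤ y and verify: 76² + 110² = 5776 + 12100 = 17876 = n. ✓

n = 17876 = 76² + 110² (one valid representation with x ≤ y).


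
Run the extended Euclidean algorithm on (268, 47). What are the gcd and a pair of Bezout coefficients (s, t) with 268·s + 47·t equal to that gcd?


Euclidean algorithm on (268, 47) — divide until remainder is 0:
  268 = 5 · 47 + 33
  47 = 1 · 33 + 14
  33 = 2 · 14 + 5
  14 = 2 · 5 + 4
  5 = 1 · 4 + 1
  4 = 4 · 1 + 0
gcd(268, 47) = 1.
Track Bezout coefficients alongside the remainders: start with r₀ = 268 = a·1 + b·0 (s = 1, t = 0) and r₁ = 47 = a·0 + b·1 (s = 0, t = 1); each new remainder r_{k+1} = r_{k-1} − q_k·r_k inherits s_{k+1} = s_{k-1} − q_k·s_k, t_{k+1} = t_{k-1} − q_k·t_k, so r_k = a·s_k + b·t_k at every step:
  q = 5: r = 33, s = 1 − 5·0 = 1, t = 0 − 5·1 = -5  (check: 268·1 + 47·(-5) = 33)
  q = 1: r = 14, s = 0 − 1·1 = -1, t = 1 − 1·(-5) = 6  (check: 268·(-1) + 47·6 = 14)
  q = 2: r = 5, s = 1 − 2·(-1) = 3, t = -5 − 2·6 = -17  (check: 268·3 + 47·(-17) = 5)
  q = 2: r = 4, s = -1 − 2·3 = -7, t = 6 − 2·(-17) = 40  (check: 268·(-7) + 47·40 = 4)
  q = 1: r = 1, s = 3 − 1·(-7) = 10, t = -17 − 1·40 = -57  (check: 268·10 + 47·(-57) = 1)
The row with r = 1 (the gcd) gives the Bezout coefficients s = 10, t = -57.
Result: 268 · (10) + 47 · (-57) = 1.

gcd(268, 47) = 1; s = 10, t = -57 (check: 268·10 + 47·(-57) = 1).


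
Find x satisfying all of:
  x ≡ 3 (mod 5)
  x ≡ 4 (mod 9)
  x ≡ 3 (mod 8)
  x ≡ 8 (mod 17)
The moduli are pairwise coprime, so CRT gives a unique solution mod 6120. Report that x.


Product of moduli M = 5 · 9 · 8 · 17 = 6120.
Merge one congruence at a time:
  Start: x ≡ 3 (mod 5).
  Combine with x ≡ 4 (mod 9); new modulus lcm = 45.
    Write x = 3 + 5·t and substitute into x ≡ 4 (mod 9): 5·t ≡ 4 − 3 = 1 (mod 9).
    The inverse of 5 mod 9 is 2 (since 5·2 = 10 = 1·9 + 1), so t ≡ 2·1 = 2 ≡ 2 (mod 9).
    Then x = 3 + 5·2 = 13, valid modulo lcm(5, 9) = 45: x ≡ 13 (mod 45).
  Combine with x ≡ 3 (mod 8); new modulus lcm = 360.
    Write x = 13 + 45·t and substitute into x ≡ 3 (mod 8): 45·t ≡ 3 − 13 = -10 (mod 8).
    Reduce coefficients mod 8: 5·t ≡ 6 (mod 8).
    The inverse of 5 mod 8 is 5 (since 5·5 = 25 = 3·8 + 1), so t ≡ 5·6 = 30 ≡ 6 (mod 8).
    Then x = 13 + 45·6 = 283, valid modulo lcm(45, 8) = 360: x ≡ 283 (mod 360).
  Combine with x ≡ 8 (mod 17); new modulus lcm = 6120.
    Write x = 283 + 360·t and substitute into x ≡ 8 (mod 17): 360·t ≡ 8 − 283 = -275 (mod 17).
    Reduce coefficients mod 17: 3·t ≡ 14 (mod 17).
    The inverse of 3 mod 17 is 6 (since 3·6 = 18 = 1·17 + 1), so t ≡ 6·14 = 84 ≡ 16 (mod 17).
    Then x = 283 + 360·16 = 6043, valid modulo lcm(360, 17) = 6120: x ≡ 6043 (mod 6120).
Verify against each original: 6043 mod 5 = 3, 6043 mod 9 = 4, 6043 mod 8 = 3, 6043 mod 17 = 8.

x ≡ 6043 (mod 6120).
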